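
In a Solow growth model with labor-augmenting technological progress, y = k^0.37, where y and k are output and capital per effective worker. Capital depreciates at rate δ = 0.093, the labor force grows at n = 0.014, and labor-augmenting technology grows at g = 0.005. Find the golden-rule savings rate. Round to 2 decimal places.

s_gold = 0.37

Capital per effective worker breaks even when investment replaces (n + g + δ)·k; here n + g + δ = 0.112.
At the golden rule MPK = n+g+δ, and in any Cobb-Douglas steady state s = (n+g+δ)·k/y = MPK·k/y = capital's share 0.37.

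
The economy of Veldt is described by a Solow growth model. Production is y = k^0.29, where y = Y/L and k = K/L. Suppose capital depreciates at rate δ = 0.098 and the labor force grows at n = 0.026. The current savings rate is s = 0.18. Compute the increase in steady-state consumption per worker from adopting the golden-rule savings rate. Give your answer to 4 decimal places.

Δc ≈ 0.0497

n + δ = 0.026 + 0.098 = 0.124.
Current steady state (s = 0.18): k* = (0.18/0.124)^(1/0.71) ≈ 1.6903, y* = 1.6903^0.29 ≈ 1.1644, c* = (1−0.18)·1.1644 ≈ 0.9548.
Maximizing c = f(k) − (n+δ)·k gives f'(k) = n+δ, i.e. 0.29·k^(0.29−1) = 0.124, so k_gold = (0.29/0.124)^(1/0.71) ≈ 3.3089.
y_gold = 3.3089^0.29 ≈ 1.4148, c_gold = y_gold − 0.124·k_gold ≈ 1.0045.
Gain: Δc = 1.0045 − 0.9548 ≈ 0.0497.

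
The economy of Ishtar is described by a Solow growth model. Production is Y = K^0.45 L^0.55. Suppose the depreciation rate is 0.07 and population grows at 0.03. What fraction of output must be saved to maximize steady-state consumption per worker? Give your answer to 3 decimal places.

Capital per worker breaks even when investment replaces (n + δ)·k; here n + δ = 0.1.
At the golden rule MPK = n+δ, and in any Cobb-Douglas steady state s = (n+δ)·k/y = MPK·k/y = capital's share 0.45.

s_gold = 0.450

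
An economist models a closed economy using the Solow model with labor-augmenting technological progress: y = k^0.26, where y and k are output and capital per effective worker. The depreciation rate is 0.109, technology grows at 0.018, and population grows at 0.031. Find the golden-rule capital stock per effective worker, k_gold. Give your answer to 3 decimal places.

k_gold ≈ 1.960

Break-even investment rate: n + g + δ = 0.031 + 0.018 + 0.109 = 0.158.
Golden rule sets MPK = n+g+δ: 0.26·k^(0.26−1) = 0.158, so k_gold = (0.26/0.158)^(1/0.74) ≈ 1.9603.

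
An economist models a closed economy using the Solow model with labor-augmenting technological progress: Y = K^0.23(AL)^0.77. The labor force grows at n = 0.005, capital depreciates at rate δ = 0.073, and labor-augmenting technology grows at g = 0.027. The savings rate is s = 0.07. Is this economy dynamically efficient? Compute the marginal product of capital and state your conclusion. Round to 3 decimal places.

n + g + δ = 0.005 + 0.027 + 0.073 = 0.105.
Steady-state k*: s·k^0.23 = 0.105·k gives k* = (0.07/0.105)^(1/0.77) ≈ 0.5906.
MPK = 0.23·0.5906^(-0.77) ≈ 0.3450.
MPK > n+g+δ = 0.105, so the economy is dynamically efficient (under-saving).

dynamically efficient; MPK ≈ 0.345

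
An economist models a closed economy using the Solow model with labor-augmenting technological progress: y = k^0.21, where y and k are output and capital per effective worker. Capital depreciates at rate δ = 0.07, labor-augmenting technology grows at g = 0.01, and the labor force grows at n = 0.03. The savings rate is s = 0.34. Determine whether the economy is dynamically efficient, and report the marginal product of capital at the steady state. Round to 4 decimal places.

dynamically inefficient; MPK ≈ 0.0679

n + g + δ = 0.03 + 0.01 + 0.07 = 0.11.
Steady-state k*: s·k^0.21 = 0.11·k gives k* = (0.34/0.11)^(1/0.79) ≈ 4.1722.
MPK = 0.21·4.1722^(-0.79) ≈ 0.0679.
MPK < n+g+δ = 0.11, so the economy is dynamically inefficient (over-saving).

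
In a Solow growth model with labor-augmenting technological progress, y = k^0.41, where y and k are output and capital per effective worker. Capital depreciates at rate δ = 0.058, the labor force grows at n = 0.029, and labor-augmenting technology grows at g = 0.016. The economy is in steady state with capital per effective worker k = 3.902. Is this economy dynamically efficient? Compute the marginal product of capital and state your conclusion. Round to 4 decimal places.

The effective depreciation rate is n + g + δ = 0.029 + 0.016 + 0.058 = 0.103.
MPK = 0.41·k^(0.41−1) = 0.41·3.902^(-0.59) ≈ 0.1836.
MPK > 0.103, so the economy is dynamically efficient (under-saving).

dynamically efficient; MPK ≈ 0.1836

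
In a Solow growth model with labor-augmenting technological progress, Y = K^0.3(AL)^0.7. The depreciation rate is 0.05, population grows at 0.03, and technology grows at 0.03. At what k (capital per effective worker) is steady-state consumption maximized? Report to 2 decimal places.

n + g + δ = 0.03 + 0.03 + 0.05 = 0.11.
Golden rule sets MPK = n+g+δ: 0.3·k^(0.3−1) = 0.11, so k_gold = (0.3/0.11)^(1/0.7) ≈ 4.1925.

k_gold ≈ 4.19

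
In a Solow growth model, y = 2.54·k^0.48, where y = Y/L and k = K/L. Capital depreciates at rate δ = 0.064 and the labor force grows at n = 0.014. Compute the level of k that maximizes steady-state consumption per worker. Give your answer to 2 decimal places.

Break-even investment rate: n + δ = 0.014 + 0.064 = 0.078.
Golden rule sets MPK = n+δ: 0.48·2.54·k^(0.48−1) = 0.078, so k_gold = (0.48·2.54/0.078)^(1/0.52) ≈ 197.7498.

k_gold ≈ 197.75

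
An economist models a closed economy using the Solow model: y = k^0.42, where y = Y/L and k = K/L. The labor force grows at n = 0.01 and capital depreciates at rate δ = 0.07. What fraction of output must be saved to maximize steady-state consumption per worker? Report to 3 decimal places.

Capital per worker breaks even when investment replaces (n + δ)·k; here n + δ = 0.08.
At the golden rule MPK = n+δ, and in any Cobb-Douglas steady state s = (n+δ)·k/y = MPK·k/y = capital's share 0.42.

s_gold = 0.420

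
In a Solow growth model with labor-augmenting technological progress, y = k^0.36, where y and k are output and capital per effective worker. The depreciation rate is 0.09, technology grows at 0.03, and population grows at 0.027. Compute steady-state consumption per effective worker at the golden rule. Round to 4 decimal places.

c_gold ≈ 1.0592

The effective depreciation rate is n + g + δ = 0.027 + 0.03 + 0.09 = 0.147.
Setting f'(k) = n+g+δ gives 0.36·k^(0.36−1) = 0.147, hence k_gold = (0.36/0.147)^(1/0.64) ≈ 4.0531.
y_gold = 4.0531^0.36 ≈ 1.6550.
c_gold = y_gold − (n+g+δ)·k_gold = 1.6550 − 0.147·4.0531 ≈ 1.0592.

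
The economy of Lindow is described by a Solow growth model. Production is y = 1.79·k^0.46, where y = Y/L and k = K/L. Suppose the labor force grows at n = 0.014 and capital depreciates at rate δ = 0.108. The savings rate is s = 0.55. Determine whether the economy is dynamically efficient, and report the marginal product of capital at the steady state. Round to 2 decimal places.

The effective depreciation rate is n + δ = 0.014 + 0.108 = 0.122.
Steady-state k*: s·A·k^0.46 = 0.122·k gives k* = (0.55·1.79/0.122)^(1/0.54) ≈ 47.7928.
MPK = 0.46·1.79·47.7928^(-0.54) ≈ 0.1020.
MPK < n+δ = 0.122, so the economy is dynamically inefficient (over-saving).

dynamically inefficient; MPK ≈ 0.10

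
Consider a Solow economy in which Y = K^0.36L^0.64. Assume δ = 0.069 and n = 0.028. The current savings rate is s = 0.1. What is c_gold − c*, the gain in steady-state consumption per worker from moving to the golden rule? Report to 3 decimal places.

Δc ≈ 0.423

Capital per worker breaks even when investment replaces (n + δ)·k; here n + δ = 0.097.
Current steady state (s = 0.1): k* = (0.1/0.097)^(1/0.64) ≈ 1.0487, y* = 1.0487^0.36 ≈ 1.0173, c* = (1−0.1)·1.0173 ≈ 0.9156.
Maximizing c = f(k) − (n+δ)·k gives f'(k) = n+δ, i.e. 0.36·k^(0.36−1) = 0.097, so k_gold = (0.36/0.097)^(1/0.64) ≈ 7.7605.
y_gold = 7.7605^0.36 ≈ 2.0910, c_gold = y_gold − 0.097·k_gold ≈ 1.3383.
Gain: Δc = 1.3383 − 0.9156 ≈ 0.4227.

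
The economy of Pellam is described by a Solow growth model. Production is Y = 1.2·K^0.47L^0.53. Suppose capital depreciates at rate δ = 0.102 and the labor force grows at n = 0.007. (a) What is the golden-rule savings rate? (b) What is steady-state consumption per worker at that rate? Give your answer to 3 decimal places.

Break-even investment rate: n + δ = 0.007 + 0.102 = 0.109.
For Cobb-Douglas, s_gold equals capital's share: s_gold = 0.47.
At the golden rule the marginal product of capital equals n+δ: 0.47·1.2·k^(0.47−1) = 0.109. Solving, k_gold = (0.47·1.2/0.109)^(1/0.53) ≈ 22.2276.
y_gold = 1.2·22.2276^0.47 ≈ 5.1549; c_gold = (1−0.47)·y_gold ≈ 2.7321.

(a) s_gold = 0.470; (b) c_gold ≈ 2.732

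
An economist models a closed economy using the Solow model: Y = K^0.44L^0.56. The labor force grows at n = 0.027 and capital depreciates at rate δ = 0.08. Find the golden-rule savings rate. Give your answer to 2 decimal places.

s_gold = 0.44

Capital per worker breaks even when investment replaces (n + δ)·k; here n + δ = 0.107.
At the golden rule MPK = n+δ, and in any Cobb-Douglas steady state s = (n+δ)·k/y = MPK·k/y = capital's share 0.44.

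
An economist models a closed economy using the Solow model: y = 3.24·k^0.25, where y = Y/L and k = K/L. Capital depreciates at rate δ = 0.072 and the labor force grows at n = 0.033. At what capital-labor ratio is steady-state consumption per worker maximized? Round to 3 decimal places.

Capital per worker breaks even when investment replaces (n + δ)·k; here n + δ = 0.105.
At the golden rule the marginal product of capital equals n+δ: 0.25·3.24·k^(0.25−1) = 0.105. Solving, k_gold = (0.25·3.24/0.105)^(1/0.75) ≈ 15.2427.

k_gold ≈ 15.243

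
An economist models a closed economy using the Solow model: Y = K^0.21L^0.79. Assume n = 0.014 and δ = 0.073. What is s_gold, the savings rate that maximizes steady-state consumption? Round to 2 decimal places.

The effective depreciation rate is n + δ = 0.014 + 0.073 = 0.087.
At the golden rule MPK = n+δ, and in any Cobb-Douglas steady state s = (n+δ)·k/y = MPK·k/y = capital's share 0.21.

s_gold = 0.21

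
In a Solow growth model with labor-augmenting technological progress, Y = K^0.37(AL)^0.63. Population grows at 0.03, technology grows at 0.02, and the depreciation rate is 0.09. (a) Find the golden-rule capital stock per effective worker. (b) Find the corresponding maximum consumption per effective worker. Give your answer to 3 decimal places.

(a) k_gold ≈ 4.677; (b) c_gold ≈ 1.115

Capital per effective worker breaks even when investment replaces (n + g + δ)·k; here n + g + δ = 0.14.
At the golden rule the marginal product of capital equals n+g+δ: 0.37·k^(0.37−1) = 0.14. Solving, k_gold = (0.37/0.14)^(1/0.63) ≈ 4.6769.
y_gold = 4.6769^0.37 ≈ 1.7696; c_gold = y_gold − 0.14·k_gold ≈ 1.1149.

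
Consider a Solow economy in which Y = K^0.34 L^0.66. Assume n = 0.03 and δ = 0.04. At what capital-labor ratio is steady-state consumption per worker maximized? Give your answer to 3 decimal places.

n + δ = 0.03 + 0.04 = 0.07.
Maximizing c = f(k) − (n+δ)·k gives f'(k) = n+δ, i.e. 0.34·k^(0.34−1) = 0.07, so k_gold = (0.34/0.07)^(1/0.66) ≈ 10.9641.

k_gold ≈ 10.964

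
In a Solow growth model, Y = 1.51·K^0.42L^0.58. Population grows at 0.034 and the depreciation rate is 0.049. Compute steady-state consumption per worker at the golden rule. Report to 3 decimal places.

c_gold ≈ 3.819

Break-even investment rate: n + δ = 0.034 + 0.049 = 0.083.
At the golden rule the marginal product of capital equals n+δ: 0.42·1.51·k^(0.42−1) = 0.083. Solving, k_gold = (0.42·1.51/0.083)^(1/0.58) ≈ 33.3173.
y_gold = 1.51·33.3173^0.42 ≈ 6.5841.
c_gold = y_gold − (n+δ)·k_gold = 6.5841 − 0.083·33.3173 ≈ 3.8188.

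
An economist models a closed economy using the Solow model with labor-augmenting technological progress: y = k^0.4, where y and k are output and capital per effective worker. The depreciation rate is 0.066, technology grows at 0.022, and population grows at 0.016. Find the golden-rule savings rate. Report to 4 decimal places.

n + g + δ = 0.016 + 0.022 + 0.066 = 0.104.
At the golden rule MPK = n+g+δ, and in any Cobb-Douglas steady state s = (n+g+δ)·k/y = MPK·k/y = capital's share 0.4.

s_gold = 0.4000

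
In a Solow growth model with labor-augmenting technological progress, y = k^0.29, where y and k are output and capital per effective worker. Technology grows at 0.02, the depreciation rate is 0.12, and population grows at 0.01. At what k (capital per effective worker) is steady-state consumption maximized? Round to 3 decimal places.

k_gold ≈ 2.531

n + g + δ = 0.01 + 0.02 + 0.12 = 0.15.
At the golden rule the marginal product of capital equals n+g+δ: 0.29·k^(0.29−1) = 0.15. Solving, k_gold = (0.29/0.15)^(1/0.71) ≈ 2.5307.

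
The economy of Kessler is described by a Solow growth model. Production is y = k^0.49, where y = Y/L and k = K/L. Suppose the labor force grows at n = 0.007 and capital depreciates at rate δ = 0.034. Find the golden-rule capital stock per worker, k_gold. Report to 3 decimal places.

Break-even investment rate: n + δ = 0.007 + 0.034 = 0.041.
Maximizing c = f(k) − (n+δ)·k gives f'(k) = n+δ, i.e. 0.49·k^(0.49−1) = 0.041, so k_gold = (0.49/0.041)^(1/0.51) ≈ 129.5904.

k_gold ≈ 129.590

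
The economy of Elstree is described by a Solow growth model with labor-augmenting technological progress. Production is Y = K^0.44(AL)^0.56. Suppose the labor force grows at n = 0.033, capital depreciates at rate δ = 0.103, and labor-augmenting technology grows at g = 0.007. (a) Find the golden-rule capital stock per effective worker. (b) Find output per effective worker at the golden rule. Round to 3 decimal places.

(a) k_gold ≈ 7.441; (b) y_gold ≈ 2.418

Capital per effective worker breaks even when investment replaces (n + g + δ)·k; here n + g + δ = 0.143.
Setting f'(k) = n+g+δ gives 0.44·k^(0.44−1) = 0.143, hence k_gold = (0.44/0.143)^(1/0.56) ≈ 7.4411.
y_gold = 7.4411^0.44 ≈ 2.4184.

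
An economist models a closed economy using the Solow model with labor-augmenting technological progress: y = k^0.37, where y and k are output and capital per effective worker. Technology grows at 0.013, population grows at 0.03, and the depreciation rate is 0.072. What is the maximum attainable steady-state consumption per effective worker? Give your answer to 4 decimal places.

The effective depreciation rate is n + g + δ = 0.03 + 0.013 + 0.072 = 0.115.
At the golden rule the marginal product of capital equals n+g+δ: 0.37·k^(0.37−1) = 0.115. Solving, k_gold = (0.37/0.115)^(1/0.63) ≈ 6.3909.
y_gold = 6.3909^0.37 ≈ 1.9864.
c_gold = y_gold − (n+g+δ)·k_gold = 1.9864 − 0.115·6.3909 ≈ 1.2514.

c_gold ≈ 1.2514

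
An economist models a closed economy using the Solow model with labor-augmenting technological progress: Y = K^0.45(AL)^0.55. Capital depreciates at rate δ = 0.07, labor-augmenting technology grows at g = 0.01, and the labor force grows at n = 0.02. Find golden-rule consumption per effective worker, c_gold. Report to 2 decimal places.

c_gold ≈ 1.88

Break-even investment rate: n + g + δ = 0.02 + 0.01 + 0.07 = 0.1.
At the golden rule the marginal product of capital equals n+g+δ: 0.45·k^(0.45−1) = 0.1. Solving, k_gold = (0.45/0.1)^(1/0.55) ≈ 15.4049.
y_gold = 15.4049^0.45 ≈ 3.4233.
c_gold = y_gold − (n+g+δ)·k_gold = 3.4233 − 0.1·15.4049 ≈ 1.8828.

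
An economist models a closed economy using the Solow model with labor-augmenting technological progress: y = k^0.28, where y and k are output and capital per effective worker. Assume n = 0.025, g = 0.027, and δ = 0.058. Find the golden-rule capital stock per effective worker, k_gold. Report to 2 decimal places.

k_gold ≈ 3.66

The effective depreciation rate is n + g + δ = 0.025 + 0.027 + 0.058 = 0.11.
Golden rule sets MPK = n+g+δ: 0.28·k^(0.28−1) = 0.11, so k_gold = (0.28/0.11)^(1/0.72) ≈ 3.6607.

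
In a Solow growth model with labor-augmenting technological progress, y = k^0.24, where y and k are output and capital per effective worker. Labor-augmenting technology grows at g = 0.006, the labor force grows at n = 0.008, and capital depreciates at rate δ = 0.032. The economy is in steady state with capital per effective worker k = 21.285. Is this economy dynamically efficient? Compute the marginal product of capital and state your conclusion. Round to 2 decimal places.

Capital per effective worker breaks even when investment replaces (n + g + δ)·k; here n + g + δ = 0.046.
MPK = 0.24·k^(0.24−1) = 0.24·21.285^(-0.76) ≈ 0.0235.
MPK < 0.046, so the economy is dynamically inefficient (over-saving).

dynamically inefficient; MPK ≈ 0.02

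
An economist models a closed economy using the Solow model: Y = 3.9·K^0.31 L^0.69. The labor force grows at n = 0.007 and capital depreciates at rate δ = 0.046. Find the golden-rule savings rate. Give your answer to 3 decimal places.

s_gold = 0.310

n + δ = 0.007 + 0.046 = 0.053.
At the golden rule MPK = n+δ, and in any Cobb-Douglas steady state s = (n+δ)·k/y = MPK·k/y = capital's share 0.31.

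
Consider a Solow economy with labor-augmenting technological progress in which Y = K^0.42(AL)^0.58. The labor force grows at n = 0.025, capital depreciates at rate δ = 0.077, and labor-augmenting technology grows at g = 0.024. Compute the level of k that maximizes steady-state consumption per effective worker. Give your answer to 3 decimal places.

n + g + δ = 0.025 + 0.024 + 0.077 = 0.126.
Golden rule sets MPK = n+g+δ: 0.42·k^(0.42−1) = 0.126, so k_gold = (0.42/0.126)^(1/0.58) ≈ 7.9710.

k_gold ≈ 7.971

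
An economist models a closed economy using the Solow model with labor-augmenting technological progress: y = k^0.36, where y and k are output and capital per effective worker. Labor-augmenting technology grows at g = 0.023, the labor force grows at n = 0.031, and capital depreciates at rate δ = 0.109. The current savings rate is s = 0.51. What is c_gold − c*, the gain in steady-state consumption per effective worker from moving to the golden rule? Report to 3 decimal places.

The effective depreciation rate is n + g + δ = 0.031 + 0.023 + 0.109 = 0.163.
Current steady state (s = 0.51): k* = (0.51/0.163)^(1/0.64) ≈ 5.9434, y* = 5.9434^0.36 ≈ 1.8996, c* = (1−0.51)·1.8996 ≈ 0.9308.
Golden rule sets MPK = n+g+δ: 0.36·k^(0.36−1) = 0.163, so k_gold = (0.36/0.163)^(1/0.64) ≈ 3.4489.
y_gold = 3.4489^0.36 ≈ 1.5616, c_gold = y_gold − 0.163·k_gold ≈ 0.9994.
Gain: Δc = 0.9994 − 0.9308 ≈ 0.0686.

Δc ≈ 0.069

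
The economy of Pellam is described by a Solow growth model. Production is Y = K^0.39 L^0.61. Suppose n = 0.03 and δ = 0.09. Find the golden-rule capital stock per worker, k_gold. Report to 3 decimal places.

k_gold ≈ 6.905

n + δ = 0.03 + 0.09 = 0.12.
Setting f'(k) = n+δ gives 0.39·k^(0.39−1) = 0.12, hence k_gold = (0.39/0.12)^(1/0.61) ≈ 6.9048.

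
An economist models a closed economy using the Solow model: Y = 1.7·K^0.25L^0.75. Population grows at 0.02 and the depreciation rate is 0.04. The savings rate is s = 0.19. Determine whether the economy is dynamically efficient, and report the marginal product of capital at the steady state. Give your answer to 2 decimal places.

Break-even investment rate: n + δ = 0.02 + 0.04 = 0.06.
Steady-state k*: s·A·k^0.25 = 0.06·k gives k* = (0.19·1.7/0.06)^(1/0.75) ≈ 9.4349.
MPK = 0.25·1.7·9.4349^(-0.75) ≈ 0.0789.
MPK > n+δ = 0.06, so the economy is dynamically efficient (under-saving).

dynamically efficient; MPK ≈ 0.08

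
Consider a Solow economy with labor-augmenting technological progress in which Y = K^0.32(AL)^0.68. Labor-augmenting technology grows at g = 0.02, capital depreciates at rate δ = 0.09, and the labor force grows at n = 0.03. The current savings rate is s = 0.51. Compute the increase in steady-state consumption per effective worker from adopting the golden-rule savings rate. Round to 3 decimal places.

Δc ≈ 0.103

n + g + δ = 0.03 + 0.02 + 0.09 = 0.14.
Current steady state (s = 0.51): k* = (0.51/0.14)^(1/0.68) ≈ 6.6935, y* = 6.6935^0.32 ≈ 1.8374, c* = (1−0.51)·1.8374 ≈ 0.9003.
Maximizing c = f(k) − (n+g+δ)·k gives f'(k) = n+g+δ, i.e. 0.32·k^(0.32−1) = 0.14, so k_gold = (0.32/0.14)^(1/0.68) ≈ 3.3727.
y_gold = 3.3727^0.32 ≈ 1.4755, c_gold = y_gold − 0.14·k_gold ≈ 1.0034.
Gain: Δc = 1.0034 − 0.9003 ≈ 0.1030.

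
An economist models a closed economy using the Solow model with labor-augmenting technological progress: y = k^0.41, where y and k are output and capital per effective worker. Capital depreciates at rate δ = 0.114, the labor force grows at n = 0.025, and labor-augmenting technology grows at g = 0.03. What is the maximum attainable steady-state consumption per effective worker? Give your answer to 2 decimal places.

c_gold ≈ 1.09

n + g + δ = 0.025 + 0.03 + 0.114 = 0.169.
Maximizing c = f(k) − (n+g+δ)·k gives f'(k) = n+g+δ, i.e. 0.41·k^(0.41−1) = 0.169, so k_gold = (0.41/0.169)^(1/0.59) ≈ 4.4913.
y_gold = 4.4913^0.41 ≈ 1.8513.
c_gold = y_gold − (n+g+δ)·k_gold = 1.8513 − 0.169·4.4913 ≈ 1.0923.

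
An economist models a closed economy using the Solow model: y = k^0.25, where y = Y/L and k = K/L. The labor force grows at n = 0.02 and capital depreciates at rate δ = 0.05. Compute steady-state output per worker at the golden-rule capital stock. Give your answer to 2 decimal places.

Capital per worker breaks even when investment replaces (n + δ)·k; here n + δ = 0.07.
Maximizing c = f(k) − (n+δ)·k gives f'(k) = n+δ, i.e. 0.25·k^(0.25−1) = 0.07, so k_gold = (0.25/0.07)^(1/0.75) ≈ 5.4591.
Output: y_gold = k_gold^0.25 = 5.4591^0.25 ≈ 1.5286.

y_gold ≈ 1.53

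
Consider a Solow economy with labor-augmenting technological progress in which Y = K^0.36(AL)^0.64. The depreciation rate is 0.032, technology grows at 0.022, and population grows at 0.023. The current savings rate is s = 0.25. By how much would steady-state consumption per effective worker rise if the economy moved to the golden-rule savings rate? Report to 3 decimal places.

Capital per effective worker breaks even when investment replaces (n + g + δ)·k; here n + g + δ = 0.077.
Current steady state (s = 0.25): k* = (0.25/0.077)^(1/0.64) ≈ 6.2971, y* = 6.2971^0.36 ≈ 1.9395, c* = (1−0.25)·1.9395 ≈ 1.4546.
Maximizing c = f(k) − (n+g+δ)·k gives f'(k) = n+g+δ, i.e. 0.36·k^(0.36−1) = 0.077, so k_gold = (0.36/0.077)^(1/0.64) ≈ 11.1322.
y_gold = 11.1322^0.36 ≈ 2.3811, c_gold = y_gold − 0.077·k_gold ≈ 1.5239.
Gain: Δc = 1.5239 − 1.4546 ≈ 0.0692.

Δc ≈ 0.069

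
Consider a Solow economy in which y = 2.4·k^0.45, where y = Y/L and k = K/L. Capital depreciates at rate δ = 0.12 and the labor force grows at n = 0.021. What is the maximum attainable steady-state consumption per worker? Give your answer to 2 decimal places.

c_gold ≈ 6.98

Capital per worker breaks even when investment replaces (n + δ)·k; here n + δ = 0.141.
Golden rule sets MPK = n+δ: 0.45·2.4·k^(0.45−1) = 0.141, so k_gold = (0.45·2.4/0.141)^(1/0.55) ≈ 40.5177.
y_gold = 2.4·40.5177^0.45 ≈ 12.6955.
c_gold = y_gold − (n+δ)·k_gold = 12.6955 − 0.141·40.5177 ≈ 6.9826.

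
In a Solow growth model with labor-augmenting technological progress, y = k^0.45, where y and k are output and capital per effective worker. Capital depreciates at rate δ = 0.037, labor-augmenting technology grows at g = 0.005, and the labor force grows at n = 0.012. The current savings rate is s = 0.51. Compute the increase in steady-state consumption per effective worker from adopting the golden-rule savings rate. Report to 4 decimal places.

Break-even investment rate: n + g + δ = 0.012 + 0.005 + 0.037 = 0.054.
Current steady state (s = 0.51): k* = (0.51/0.054)^(1/0.55) ≈ 59.2991, y* = 59.2991^0.45 ≈ 6.2787, c* = (1−0.51)·6.2787 ≈ 3.0766.
At the golden rule the marginal product of capital equals n+g+δ: 0.45·k^(0.45−1) = 0.054. Solving, k_gold = (0.45/0.054)^(1/0.55) ≈ 47.2298.
y_gold = 47.2298^0.45 ≈ 5.6676, c_gold = y_gold − 0.054·k_gold ≈ 3.1172.
Gain: Δc = 3.1172 − 3.0766 ≈ 0.0406.

Δc ≈ 0.0406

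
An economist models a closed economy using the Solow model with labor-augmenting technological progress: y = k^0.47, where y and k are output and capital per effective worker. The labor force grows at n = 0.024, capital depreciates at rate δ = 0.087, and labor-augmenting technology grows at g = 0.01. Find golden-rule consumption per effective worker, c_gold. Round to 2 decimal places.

c_gold ≈ 1.77

n + g + δ = 0.024 + 0.01 + 0.087 = 0.121.
Setting f'(k) = n+g+δ gives 0.47·k^(0.47−1) = 0.121, hence k_gold = (0.47/0.121)^(1/0.53) ≈ 12.9393.
y_gold = 12.9393^0.47 ≈ 3.3312.
c_gold = y_gold − (n+g+δ)·k_gold = 3.3312 − 0.121·12.9393 ≈ 1.7655.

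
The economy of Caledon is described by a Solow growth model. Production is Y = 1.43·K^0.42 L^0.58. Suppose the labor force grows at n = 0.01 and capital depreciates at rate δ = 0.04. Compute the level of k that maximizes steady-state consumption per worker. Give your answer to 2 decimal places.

Break-even investment rate: n + δ = 0.01 + 0.04 = 0.05.
Golden rule sets MPK = n+δ: 0.42·1.43·k^(0.42−1) = 0.05, so k_gold = (0.42·1.43/0.05)^(1/0.58) ≈ 72.6785.

k_gold ≈ 72.68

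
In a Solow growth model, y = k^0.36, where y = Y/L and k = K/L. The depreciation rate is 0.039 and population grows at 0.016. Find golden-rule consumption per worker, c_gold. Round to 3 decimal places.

Break-even investment rate: n + δ = 0.016 + 0.039 = 0.055.
At the golden rule the marginal product of capital equals n+δ: 0.36·k^(0.36−1) = 0.055. Solving, k_gold = (0.36/0.055)^(1/0.64) ≈ 18.8324.
y_gold = 18.8324^0.36 ≈ 2.8772.
c_gold = y_gold − (n+δ)·k_gold = 2.8772 − 0.055·18.8324 ≈ 1.8414.

c_gold ≈ 1.841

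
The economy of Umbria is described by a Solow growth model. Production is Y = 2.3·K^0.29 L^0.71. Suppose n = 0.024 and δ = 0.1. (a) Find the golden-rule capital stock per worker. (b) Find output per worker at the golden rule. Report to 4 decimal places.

The effective depreciation rate is n + δ = 0.024 + 0.1 = 0.124.
Setting f'(k) = n+δ gives 0.29·2.3·k^(0.29−1) = 0.124, hence k_gold = (0.29·2.3/0.124)^(1/0.71) ≈ 10.6945.
y_gold = 2.3·10.6945^0.29 ≈ 4.5728.

(a) k_gold ≈ 10.6945; (b) y_gold ≈ 4.5728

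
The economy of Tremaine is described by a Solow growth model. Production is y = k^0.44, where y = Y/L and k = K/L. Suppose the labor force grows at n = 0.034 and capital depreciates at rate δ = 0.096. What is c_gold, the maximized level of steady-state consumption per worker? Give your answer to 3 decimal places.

n + δ = 0.034 + 0.096 = 0.13.
Golden rule sets MPK = n+δ: 0.44·k^(0.44−1) = 0.13, so k_gold = (0.44/0.13)^(1/0.56) ≈ 8.8217.
y_gold = 8.8217^0.44 ≈ 2.6064.
c_gold = y_gold − (n+δ)·k_gold = 2.6064 − 0.13·8.8217 ≈ 1.4596.

c_gold ≈ 1.460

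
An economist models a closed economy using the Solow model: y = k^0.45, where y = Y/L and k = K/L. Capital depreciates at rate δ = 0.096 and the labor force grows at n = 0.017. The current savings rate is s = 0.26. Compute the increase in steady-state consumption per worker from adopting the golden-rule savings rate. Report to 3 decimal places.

Δc ≈ 0.240

n + δ = 0.017 + 0.096 = 0.113.
Current steady state (s = 0.26): k* = (0.26/0.113)^(1/0.55) ≈ 4.5498, y* = 4.5498^0.45 ≈ 1.9774, c* = (1−0.26)·1.9774 ≈ 1.4633.
Setting f'(k) = n+δ gives 0.45·k^(0.45−1) = 0.113, hence k_gold = (0.45/0.113)^(1/0.55) ≈ 12.3354.
y_gold = 12.3354^0.45 ≈ 3.0976, c_gold = y_gold − 0.113·k_gold ≈ 1.7037.
Gain: Δc = 1.7037 − 1.4633 ≈ 0.2404.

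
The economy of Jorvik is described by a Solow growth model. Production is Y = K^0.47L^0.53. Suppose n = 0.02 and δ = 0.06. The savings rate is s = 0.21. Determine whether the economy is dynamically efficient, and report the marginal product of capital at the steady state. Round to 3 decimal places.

dynamically efficient; MPK ≈ 0.179

Break-even investment rate: n + δ = 0.02 + 0.06 = 0.08.
Steady-state k*: s·k^0.47 = 0.08·k gives k* = (0.21/0.08)^(1/0.53) ≈ 6.1775.
MPK = 0.47·6.1775^(-0.53) ≈ 0.1790.
MPK > n+δ = 0.08, so the economy is dynamically efficient (under-saving).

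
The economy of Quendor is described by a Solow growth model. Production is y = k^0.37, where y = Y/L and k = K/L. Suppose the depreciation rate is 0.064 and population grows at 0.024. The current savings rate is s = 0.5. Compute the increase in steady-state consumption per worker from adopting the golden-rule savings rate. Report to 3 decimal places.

Capital per worker breaks even when investment replaces (n + δ)·k; here n + δ = 0.088.
Current steady state (s = 0.5): k* = (0.5/0.088)^(1/0.63) ≈ 15.7616, y* = 15.7616^0.37 ≈ 2.7740, c* = (1−0.5)·2.7740 ≈ 1.3870.
Setting f'(k) = n+δ gives 0.37·k^(0.37−1) = 0.088, hence k_gold = (0.37/0.088)^(1/0.63) ≈ 9.7731.
y_gold = 9.7731^0.37 ≈ 2.3244, c_gold = y_gold − 0.088·k_gold ≈ 1.4644.
Gain: Δc = 1.4644 − 1.3870 ≈ 0.0774.

Δc ≈ 0.077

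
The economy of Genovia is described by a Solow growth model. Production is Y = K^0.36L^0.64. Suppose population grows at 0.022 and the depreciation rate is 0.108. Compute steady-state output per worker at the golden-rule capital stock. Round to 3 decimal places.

y_gold ≈ 1.773

The effective depreciation rate is n + δ = 0.022 + 0.108 = 0.13.
Setting f'(k) = n+δ gives 0.36·k^(0.36−1) = 0.13, hence k_gold = (0.36/0.13)^(1/0.64) ≈ 4.9112.
Output: y_gold = k_gold^0.36 = 4.9112^0.36 ≈ 1.7735.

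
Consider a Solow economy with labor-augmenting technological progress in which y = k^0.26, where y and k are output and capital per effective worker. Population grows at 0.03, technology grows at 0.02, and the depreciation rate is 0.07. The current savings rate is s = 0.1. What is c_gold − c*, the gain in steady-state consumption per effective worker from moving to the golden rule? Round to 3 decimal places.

Δc ≈ 0.127

Capital per effective worker breaks even when investment replaces (n + g + δ)·k; here n + g + δ = 0.12.
Current steady state (s = 0.1): k* = (0.1/0.12)^(1/0.74) ≈ 0.7816, y* = 0.7816^0.26 ≈ 0.9379, c* = (1−0.1)·0.9379 ≈ 0.8442.
Maximizing c = f(k) − (n+g+δ)·k gives f'(k) = n+g+δ, i.e. 0.26·k^(0.26−1) = 0.12, so k_gold = (0.26/0.12)^(1/0.74) ≈ 2.8430.
y_gold = 2.8430^0.26 ≈ 1.3121, c_gold = y_gold − 0.12·k_gold ≈ 0.9710.
Gain: Δc = 0.9710 − 0.8442 ≈ 0.1268.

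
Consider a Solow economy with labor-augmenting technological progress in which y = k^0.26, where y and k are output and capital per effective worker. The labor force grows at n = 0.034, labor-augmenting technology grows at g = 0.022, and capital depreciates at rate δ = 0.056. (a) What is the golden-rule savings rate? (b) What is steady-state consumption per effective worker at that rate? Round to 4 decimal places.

(a) s_gold = 0.2600; (b) c_gold ≈ 0.9948

The effective depreciation rate is n + g + δ = 0.034 + 0.022 + 0.056 = 0.112.
For Cobb-Douglas, s_gold equals capital's share: s_gold = 0.26.
Maximizing c = f(k) − (n+g+δ)·k gives f'(k) = n+g+δ, i.e. 0.26·k^(0.26−1) = 0.112, so k_gold = (0.26/0.112)^(1/0.74) ≈ 3.1208.
y_gold = 3.1208^0.26 ≈ 1.3443; c_gold = (1−0.26)·y_gold ≈ 0.9948.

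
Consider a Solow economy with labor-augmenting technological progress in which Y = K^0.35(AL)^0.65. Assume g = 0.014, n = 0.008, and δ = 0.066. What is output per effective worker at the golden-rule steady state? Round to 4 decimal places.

y_gold ≈ 2.1031

n + g + δ = 0.008 + 0.014 + 0.066 = 0.088.
At the golden rule the marginal product of capital equals n+g+δ: 0.35·k^(0.35−1) = 0.088. Solving, k_gold = (0.35/0.088)^(1/0.65) ≈ 8.3645.
Output: y_gold = k_gold^0.35 = 8.3645^0.35 ≈ 2.1031.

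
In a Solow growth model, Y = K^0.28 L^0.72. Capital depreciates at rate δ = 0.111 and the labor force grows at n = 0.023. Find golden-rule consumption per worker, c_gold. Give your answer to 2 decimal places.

c_gold ≈ 0.96

Break-even investment rate: n + δ = 0.023 + 0.111 = 0.134.
Golden rule sets MPK = n+δ: 0.28·k^(0.28−1) = 0.134, so k_gold = (0.28/0.134)^(1/0.72) ≈ 2.7830.
y_gold = 2.7830^0.28 ≈ 1.3319.
c_gold = y_gold − (n+δ)·k_gold = 1.3319 − 0.134·2.7830 ≈ 0.9590.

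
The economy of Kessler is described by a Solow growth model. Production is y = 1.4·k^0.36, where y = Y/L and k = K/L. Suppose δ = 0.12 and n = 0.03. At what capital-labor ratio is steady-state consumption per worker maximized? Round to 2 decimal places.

k_gold ≈ 6.64

n + δ = 0.03 + 0.12 = 0.15.
At the golden rule the marginal product of capital equals n+δ: 0.36·1.4·k^(0.36−1) = 0.15. Solving, k_gold = (0.36·1.4/0.15)^(1/0.64) ≈ 6.6436.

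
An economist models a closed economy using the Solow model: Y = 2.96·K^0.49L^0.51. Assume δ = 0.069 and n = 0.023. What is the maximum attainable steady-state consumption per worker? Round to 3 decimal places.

The effective depreciation rate is n + δ = 0.023 + 0.069 = 0.092.
At the golden rule the marginal product of capital equals n+δ: 0.49·2.96·k^(0.49−1) = 0.092. Solving, k_gold = (0.49·2.96/0.092)^(1/0.51) ≈ 223.0649.
y_gold = 2.96·223.0649^0.49 ≈ 41.8816.
c_gold = y_gold − (n+δ)·k_gold = 41.8816 − 0.092·223.0649 ≈ 21.3596.

c_gold ≈ 21.360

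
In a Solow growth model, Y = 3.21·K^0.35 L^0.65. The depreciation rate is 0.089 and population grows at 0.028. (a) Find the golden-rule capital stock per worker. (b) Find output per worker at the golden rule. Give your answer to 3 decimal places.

(a) k_gold ≈ 32.461; (b) y_gold ≈ 10.851

Break-even investment rate: n + δ = 0.028 + 0.089 = 0.117.
Golden rule sets MPK = n+δ: 0.35·3.21·k^(0.35−1) = 0.117, so k_gold = (0.35·3.21/0.117)^(1/0.65) ≈ 32.4612.
y_gold = 3.21·32.4612^0.35 ≈ 10.8513.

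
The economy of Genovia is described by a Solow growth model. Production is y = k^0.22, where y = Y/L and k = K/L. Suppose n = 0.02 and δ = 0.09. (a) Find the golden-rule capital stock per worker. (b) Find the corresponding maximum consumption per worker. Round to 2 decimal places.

(a) k_gold ≈ 2.43; (b) c_gold ≈ 0.95

The effective depreciation rate is n + δ = 0.02 + 0.09 = 0.11.
Setting f'(k) = n+δ gives 0.22·k^(0.22−1) = 0.11, hence k_gold = (0.22/0.11)^(1/0.78) ≈ 2.4318.
y_gold = 2.4318^0.22 ≈ 1.2159; c_gold = y_gold − 0.11·k_gold ≈ 0.9484.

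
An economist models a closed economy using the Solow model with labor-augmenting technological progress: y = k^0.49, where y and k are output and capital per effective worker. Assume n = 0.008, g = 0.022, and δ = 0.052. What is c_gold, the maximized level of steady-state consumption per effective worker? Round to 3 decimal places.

n + g + δ = 0.008 + 0.022 + 0.052 = 0.082.
Setting f'(k) = n+g+δ gives 0.49·k^(0.49−1) = 0.082, hence k_gold = (0.49/0.082)^(1/0.51) ≈ 33.2903.
y_gold = 33.2903^0.49 ≈ 5.5710.
c_gold = y_gold − (n+g+δ)·k_gold = 5.5710 − 0.082·33.2903 ≈ 2.8412.

c_gold ≈ 2.841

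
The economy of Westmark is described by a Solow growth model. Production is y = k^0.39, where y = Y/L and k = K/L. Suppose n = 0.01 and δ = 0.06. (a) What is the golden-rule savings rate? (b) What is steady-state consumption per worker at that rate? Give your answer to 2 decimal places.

(a) s_gold = 0.39; (b) c_gold ≈ 1.83

The effective depreciation rate is n + δ = 0.01 + 0.06 = 0.07.
For Cobb-Douglas, s_gold equals capital's share: s_gold = 0.39.
Golden rule sets MPK = n+δ: 0.39·k^(0.39−1) = 0.07, so k_gold = (0.39/0.07)^(1/0.61) ≈ 16.7069.
y_gold = 16.7069^0.39 ≈ 2.9987; c_gold = (1−0.39)·y_gold ≈ 1.8292.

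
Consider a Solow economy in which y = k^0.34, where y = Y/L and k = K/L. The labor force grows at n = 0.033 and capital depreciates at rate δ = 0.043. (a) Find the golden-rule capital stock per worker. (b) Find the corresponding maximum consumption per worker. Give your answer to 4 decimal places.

The effective depreciation rate is n + δ = 0.033 + 0.043 = 0.076.
Maximizing c = f(k) − (n+δ)·k gives f'(k) = n+δ, i.e. 0.34·k^(0.34−1) = 0.076, so k_gold = (0.34/0.076)^(1/0.66) ≈ 9.6796.
y_gold = 9.6796^0.34 ≈ 2.1637; c_gold = y_gold − 0.076·k_gold ≈ 1.4280.

(a) k_gold ≈ 9.6796; (b) c_gold ≈ 1.4280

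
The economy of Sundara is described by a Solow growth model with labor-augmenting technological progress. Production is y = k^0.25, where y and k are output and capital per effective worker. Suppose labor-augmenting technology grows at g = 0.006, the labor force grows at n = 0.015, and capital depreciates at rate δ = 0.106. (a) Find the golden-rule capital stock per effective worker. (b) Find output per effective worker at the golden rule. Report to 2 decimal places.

(a) k_gold ≈ 2.47; (b) y_gold ≈ 1.25

Capital per effective worker breaks even when investment replaces (n + g + δ)·k; here n + g + δ = 0.127.
At the golden rule the marginal product of capital equals n+g+δ: 0.25·k^(0.25−1) = 0.127. Solving, k_gold = (0.25/0.127)^(1/0.75) ≈ 2.4671.
y_gold = 2.4671^0.25 ≈ 1.2533.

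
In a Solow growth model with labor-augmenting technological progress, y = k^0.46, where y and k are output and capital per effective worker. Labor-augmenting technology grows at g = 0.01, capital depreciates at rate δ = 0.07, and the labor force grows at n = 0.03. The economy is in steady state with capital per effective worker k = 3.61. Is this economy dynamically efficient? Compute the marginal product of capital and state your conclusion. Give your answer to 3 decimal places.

dynamically efficient; MPK ≈ 0.230

n + g + δ = 0.03 + 0.01 + 0.07 = 0.11.
MPK = 0.46·k^(0.46−1) = 0.46·3.61^(-0.54) ≈ 0.2300.
MPK > 0.11, so the economy is dynamically efficient (under-saving).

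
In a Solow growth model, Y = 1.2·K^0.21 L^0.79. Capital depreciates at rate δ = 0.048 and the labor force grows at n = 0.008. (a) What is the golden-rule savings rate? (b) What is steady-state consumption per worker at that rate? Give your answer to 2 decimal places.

(a) s_gold = 0.21; (b) c_gold ≈ 1.41

Capital per worker breaks even when investment replaces (n + δ)·k; here n + δ = 0.056.
For Cobb-Douglas, s_gold equals capital's share: s_gold = 0.21.
At the golden rule the marginal product of capital equals n+δ: 0.21·1.2·k^(0.21−1) = 0.056. Solving, k_gold = (0.21·1.2/0.056)^(1/0.79) ≈ 6.7120.
y_gold = 1.2·6.7120^0.21 ≈ 1.7899; c_gold = (1−0.21)·y_gold ≈ 1.4140.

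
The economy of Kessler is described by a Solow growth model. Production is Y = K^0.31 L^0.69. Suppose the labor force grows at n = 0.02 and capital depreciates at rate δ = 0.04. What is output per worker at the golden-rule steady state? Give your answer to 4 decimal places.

Capital per worker breaks even when investment replaces (n + δ)·k; here n + δ = 0.06.
Maximizing c = f(k) − (n+δ)·k gives f'(k) = n+δ, i.e. 0.31·k^(0.31−1) = 0.06, so k_gold = (0.31/0.06)^(1/0.69) ≈ 10.8053.
Output: y_gold = k_gold^0.31 = 10.8053^0.31 ≈ 2.0914.

y_gold ≈ 2.0914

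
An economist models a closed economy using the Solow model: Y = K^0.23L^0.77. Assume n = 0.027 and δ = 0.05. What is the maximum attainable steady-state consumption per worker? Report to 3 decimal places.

c_gold ≈ 1.068

n + δ = 0.027 + 0.05 = 0.077.
At the golden rule the marginal product of capital equals n+δ: 0.23·k^(0.23−1) = 0.077. Solving, k_gold = (0.23/0.077)^(1/0.77) ≈ 4.1418.
y_gold = 4.1418^0.23 ≈ 1.3866.
c_gold = y_gold − (n+δ)·k_gold = 1.3866 − 0.077·4.1418 ≈ 1.0677.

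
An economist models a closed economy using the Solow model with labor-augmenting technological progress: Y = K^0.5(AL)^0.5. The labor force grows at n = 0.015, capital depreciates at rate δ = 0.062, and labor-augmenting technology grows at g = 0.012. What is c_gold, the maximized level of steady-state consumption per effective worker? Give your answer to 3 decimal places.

c_gold ≈ 2.809

Capital per effective worker breaks even when investment replaces (n + g + δ)·k; here n + g + δ = 0.089.
Setting f'(k) = n+g+δ gives 0.5·k^(0.5−1) = 0.089, hence k_gold = (0.5/0.089)^(1/0.5) ≈ 31.5617.
y_gold = 31.5617^0.5 ≈ 5.6180.
c_gold = y_gold − (n+g+δ)·k_gold = 5.6180 − 0.089·31.5617 ≈ 2.8090.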